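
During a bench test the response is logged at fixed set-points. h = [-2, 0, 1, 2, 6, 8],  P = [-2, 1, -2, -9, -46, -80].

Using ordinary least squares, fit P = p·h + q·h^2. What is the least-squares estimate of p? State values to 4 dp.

Entries of AᵀA: Σh·h = 109, Σh·h^2 = 729, Σh^2·h^2 = 5425.
And Σh·P = -932, Σh^2·P = -6822.
AᵀA·[p, q]ᵀ = AᵀP becomes [[109, 729]; [729, 5425]]·[p, q]ᵀ = [-932, -6822]ᵀ.
Determinant 109·5425 − 729² = 59884.
p = ((-932)·5425 − 729·(-6822))/59884 = -41431/29942; q = (109·(-6822) − 729·(-932))/59884 = -32085/29942.

p = -1.3837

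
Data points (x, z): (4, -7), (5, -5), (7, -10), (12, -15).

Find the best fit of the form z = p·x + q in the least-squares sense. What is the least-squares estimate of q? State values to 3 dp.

q = -1.145

Sums needed: Σx·x = 234, Σx = 28, Σ1 = 4.
Right-hand side: Σx·z = -303, Σz = -37.
So AᵀA·[p, q]ᵀ = Aᵀz: [[234, 28]; [28, 4]]·[p, q]ᵀ = [-303, -37]ᵀ.
Determinant 234·4 − 28² = 152.
p = ((-303)·4 − 28·(-37))/152 = -22/19; q = (234·(-37) − 28·(-303))/152 = -87/76.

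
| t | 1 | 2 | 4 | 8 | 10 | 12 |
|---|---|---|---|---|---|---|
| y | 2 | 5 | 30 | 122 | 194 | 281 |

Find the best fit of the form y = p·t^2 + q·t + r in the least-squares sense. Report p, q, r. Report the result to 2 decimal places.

The normal equations are: 35105·p + 3313·q + 329·r = 68174;  3313·p + 329·q + 37·r = 6420;  329·p + 37·q + 6·r = 634.
Inverting the 3×3 Gram matrix, [p, q, r]ᵀ = [87073/42972, -195481/214860, 3041/17905]ᵀ.

p = 2.03, q = -0.91, r = 0.17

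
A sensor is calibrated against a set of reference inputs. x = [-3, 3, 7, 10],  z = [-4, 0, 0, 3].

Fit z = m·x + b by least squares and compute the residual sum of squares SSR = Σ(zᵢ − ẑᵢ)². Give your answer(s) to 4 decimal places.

Forming MᵀM = [[167, 17]; [17, 4]] and Mᵀz = [42, -1]ᵀ gives MᵀM·[m, b]ᵀ = Mᵀz.
det = 167·4 − 17² = 379.
m = (42·4 − 17·(-1))/379 = 185/379; b = (167·(-1) − 17·42)/379 = -881/379.
Residuals: -80/379, 326/379, -414/379, 168/379; SSR = 824/379.

SSR = 2.1741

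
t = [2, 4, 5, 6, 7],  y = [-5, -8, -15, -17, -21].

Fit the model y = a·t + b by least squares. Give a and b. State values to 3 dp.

a = -3.324, b = 2.757

Sums needed: Σt·t = 130, Σt = 24, Σ1 = 5.
And Σt·y = -366, Σy = -66.
det = 130·5 − 24² = 74.
a = ((-366)·5 − 24·(-66))/74 = -123/37; b = (130·(-66) − 24·(-366))/74 = 102/37.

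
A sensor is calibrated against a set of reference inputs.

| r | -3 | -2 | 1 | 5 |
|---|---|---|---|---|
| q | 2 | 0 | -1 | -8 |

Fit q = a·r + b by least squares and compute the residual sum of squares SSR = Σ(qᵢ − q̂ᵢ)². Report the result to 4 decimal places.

Normal-equation sums: Σr·r = 39, Σr = 1, Σ1 = 4.
Moment sums: Σr·q = -47, Σq = -7.
So MᵀM·[a, b]ᵀ = Mᵀq: [[39, 1]; [1, 4]]·[a, b]ᵀ = [-47, -7]ᵀ.
Eliminating b: 4·(row 1) − 1·(row 2) gives 155·a = 4·(-47) − 1·(-7) = -181, so a = -181/155.
Then b = ((-7) − 1·(-181/155))/4 = -226/155.
Residuals: -7/155, -136/155, 252/155, -109/155; SSR = 606/155.

SSR = 3.9097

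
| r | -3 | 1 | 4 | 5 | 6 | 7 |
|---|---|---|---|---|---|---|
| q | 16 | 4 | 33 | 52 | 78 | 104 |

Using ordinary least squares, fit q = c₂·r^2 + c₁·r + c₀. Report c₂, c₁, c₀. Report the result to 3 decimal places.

c₂ = 2.049, c₁ = 0.531, c₀ = -0.381

The normal equations are: 4660·c₂ + 722·c₁ + 136·c₀ = 9880;  722·c₂ + 136·c₁ + 20·c₀ = 1544;  136·c₂ + 20·c₁ + 6·c₀ = 287.
(Σr^2·r^2 = 4660, Σr^2·r = 722, Σr^2 = 136, Σr·r = 136, Σr = 20, Σ1 = 6, Σr^2·q = 9880, Σr·q = 1544, Σq = 287.)
Solving the 3×3 system (Gaussian elimination) gives c₂ = 293/143, c₁ = 76/143, c₀ = -109/286.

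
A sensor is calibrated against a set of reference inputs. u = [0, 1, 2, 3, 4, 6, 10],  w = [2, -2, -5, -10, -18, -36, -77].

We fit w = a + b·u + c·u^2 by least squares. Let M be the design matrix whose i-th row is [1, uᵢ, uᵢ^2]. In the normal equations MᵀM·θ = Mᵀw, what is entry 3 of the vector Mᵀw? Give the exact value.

-9396

Entry 3 ↔ basis u^2, so (Mᵀw)_{3} = Σᵢ (u^2)·wᵢ = (0)·(2) + (1)·(-2) + (4)·(-5) + (9)·(-10) + (16)·(-18) + (36)·(-36) + (100)·(-77) = -9396.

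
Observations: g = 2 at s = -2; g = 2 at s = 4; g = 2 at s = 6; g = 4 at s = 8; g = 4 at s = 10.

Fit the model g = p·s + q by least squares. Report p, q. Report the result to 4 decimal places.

p = 0.1792, q = 1.8679

With design matrix X, XᵀX = [[220, 26]; [26, 5]] and Xᵀg = [88, 14]ᵀ.
Eliminating q: 5·(row 1) − 26·(row 2) gives 424·p = 5·88 − 26·14 = 76, so p = 19/106.
Then q = (14 − 26·(19/106))/5 = 99/53.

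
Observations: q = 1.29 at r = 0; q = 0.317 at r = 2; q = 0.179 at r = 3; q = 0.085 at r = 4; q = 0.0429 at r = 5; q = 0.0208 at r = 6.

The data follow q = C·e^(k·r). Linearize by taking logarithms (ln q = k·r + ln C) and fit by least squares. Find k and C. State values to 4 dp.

Taking logs, ln q = k·r + ln C, so regress ln q on r.
Sums: Σr = 20.0000, Σ(r)² = 90.0000, Σln q = -12.1014, Σr·ln q = -56.3005.
Normal system: [[90.0000, 20.0000]; [20.0000, 6]]·[k, ln C]ᵀ = [-56.3005, -12.1014]ᵀ.
Δ = 90.0000·6 − (20.0000)² = 140.0000; k = (-56.3005·6 − 20.0000·-12.1014)/140.0000 = -0.68411, ln C = (90.0000·-12.1014 − 20.0000·-56.3005)/140.0000 = 0.26347, so C = exp(0.26347) = 1.30144.

k = -0.6841, C = 1.3014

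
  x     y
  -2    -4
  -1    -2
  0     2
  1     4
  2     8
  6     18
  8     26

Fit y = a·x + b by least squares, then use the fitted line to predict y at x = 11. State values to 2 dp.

ŷ = 33.99

Forming AᵀA = [[110, 14]; [14, 7]] and Aᵀy = [346, 52]ᵀ gives AᵀA·[a, b]ᵀ = Aᵀy.
Eliminating b: 7·(row 1) − 14·(row 2) gives 574·a = 7·346 − 14·52 = 1694, so a = 121/41.
Then b = (52 − 14·(121/41))/7 = 438/287.
At x = 11: ŷ = (121/41)·(11) + (438/287)·(1) = 9755/287.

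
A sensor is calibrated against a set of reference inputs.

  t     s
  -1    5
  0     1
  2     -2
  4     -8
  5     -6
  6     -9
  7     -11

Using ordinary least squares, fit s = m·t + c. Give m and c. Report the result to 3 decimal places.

Setting ∂/∂m … = 0 gives: 131·m + 23·c = -202;  23·m + 7·c = -30.
Eliminating c: 7·(row 1) − 23·(row 2) gives 388·m = 7·(-202) − 23·(-30) = -724, so m = -181/97.
Then c = ((-30) − 23·(-181/97))/7 = 179/97.

m = -1.866, c = 1.845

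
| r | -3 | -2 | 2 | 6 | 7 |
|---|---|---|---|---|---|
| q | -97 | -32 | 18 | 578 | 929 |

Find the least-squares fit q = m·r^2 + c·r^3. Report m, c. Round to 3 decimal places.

The normal equations are: 3810·m + 24340·c = 65400;  24340·m + 165162·c = 446514.
(Σr^2·r^2 = 3810, Σr^2·r^3 = 24340, Σr^3·r^3 = 165162, Σr^2·q = 65400, Σr^3·q = 446514.)
Eliminating c: 165162·(row 1) − 24340·(row 2) gives 36831620·m = 165162·65400 − 24340·446514 = -66555960, so m = -3327798/1841581.
Then c = (446514 − 24340·(-3327798/1841581))/165162 = 5469117/1841581.

m = -1.807, c = 2.970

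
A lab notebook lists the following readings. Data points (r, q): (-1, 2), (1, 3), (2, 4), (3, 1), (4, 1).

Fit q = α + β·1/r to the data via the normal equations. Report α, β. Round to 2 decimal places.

Normal-equation sums: Σ1 = 5, Σ1/r = 13/12, Σ1/r·1/r = 349/144.
Moment sums: Σq = 11, Σ1/r·q = 43/12.
Eliminating β: (349/144)·(row 1) − (13/12)·(row 2) gives (197/18)·α = (349/144)·11 − (13/12)·(43/12) = 205/9, so α = 410/197.
Then β = ((43/12) − (13/12)·(410/197))/(349/144) = 108/197.

α = 2.08, β = 0.55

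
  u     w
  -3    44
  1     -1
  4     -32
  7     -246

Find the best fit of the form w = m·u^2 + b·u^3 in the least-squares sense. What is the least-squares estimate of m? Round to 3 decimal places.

The normal equations are: 2739·m + 17589·b = -12171;  17589·m + 122475·b = -87615.
(Σu^2·u^2 = 2739, Σu^2·u^3 = 17589, Σu^3·u^3 = 122475, Σu^2·w = -12171, Σu^3·w = -87615.)
Eliminating b: 122475·(row 1) − 17589·(row 2) gives 26086104·m = 122475·(-12171) − 17589·(-87615) = 50417010, so m = 2800945/1449228.
Then b = ((-87615) − 17589·(2800945/1449228))/122475 = -130817/131748.

m = 1.933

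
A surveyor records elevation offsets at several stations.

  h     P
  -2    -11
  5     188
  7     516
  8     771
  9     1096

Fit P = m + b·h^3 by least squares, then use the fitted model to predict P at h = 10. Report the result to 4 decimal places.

From the data, Σ1 = 5, Σh^3 = 1701, Σh^3·h^3 = 926923.
For XᵀP: ΣP = 2560, Σh^3·P = 1394312.
XᵀX·[m, b]ᵀ = XᵀP becomes [[5, 1701]; [1701, 926923]]·[m, b]ᵀ = [2560, 1394312]ᵀ.
Eliminating b: 926923·(row 1) − 1701·(row 2) gives 1741214·m = 926923·2560 − 1701·1394312 = 1198168, so m = 599084/870607.
Then b = (1394312 − 1701·(599084/870607))/926923 = 1308500/870607.
At h = 10: P̂ = (599084/870607)·(1) + (1308500/870607)·(1000) = 1309099084/870607.

P̂ = 1503.6625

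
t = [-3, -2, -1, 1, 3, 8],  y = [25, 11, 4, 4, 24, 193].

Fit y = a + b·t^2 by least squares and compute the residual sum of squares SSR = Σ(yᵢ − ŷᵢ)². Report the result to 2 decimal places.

Normal-equation sums: Σ1 = 6, Σt^2 = 88, Σt^2·t^2 = 4276.
Moment sums: Σy = 261, Σt^2·y = 12845.
So AᵀA·[a, b]ᵀ = Aᵀy: [[6, 88]; [88, 4276]]·[a, b]ᵀ = [261, 12845]ᵀ.
det = 6·4276 − 88² = 17912.
a = (261·4276 − 88·12845)/17912 = -3581/4478; b = (6·12845 − 88·261)/17912 = 27051/8956.
Residuals: -12397/8956, -1263/4478, 15935/8956, 15935/8956, -21353/8956, 2203/4478; SSR = 127655/8956.

SSR = 14.25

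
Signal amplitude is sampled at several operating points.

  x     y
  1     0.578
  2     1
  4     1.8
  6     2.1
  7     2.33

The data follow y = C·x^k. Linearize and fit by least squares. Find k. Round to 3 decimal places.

With ln yᵢ as the transformed response and ln xᵢ as the regressor:
Over the data: Σln x = 5.8171, Σ(ln x)² = 9.3992, Σln y = 1.6274, Σln x·ln y = 3.7902.
Normal system: [[9.3992, 5.8171]; [5.8171, 5]]·[k, ln C]ᵀ = [3.7902, 1.6274]ᵀ.
Δ = 9.3992·5 − (5.8171)² = 13.1574; k = (3.7902·5 − 5.8171·1.6274)/13.1574 = 0.72083, ln C = (9.3992·1.6274 − 5.8171·3.7902)/13.1574 = -0.51314.

k = 0.721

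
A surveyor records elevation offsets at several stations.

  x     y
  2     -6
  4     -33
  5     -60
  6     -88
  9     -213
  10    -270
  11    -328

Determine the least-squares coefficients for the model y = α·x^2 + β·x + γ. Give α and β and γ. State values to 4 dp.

Setting ∂/∂α … = 0 gives: 33395·α + 3473·β + 383·γ = -89161;  3473·α + 383·β + 47·γ = -9197;  383·α + 47·β + 7·γ = -998.
Solving the 3×3 system (Gaussian elimination) gives α = -279919/91698, β = 347563/91698, γ = -15264/15283.

α = -3.0526, β = 3.7903, γ = -0.9988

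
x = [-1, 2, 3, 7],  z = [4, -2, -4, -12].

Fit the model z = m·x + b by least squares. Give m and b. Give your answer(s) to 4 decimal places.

m = -2.0000, b = 2.0000

Entries of MᵀM: Σx·x = 63, Σx = 11, Σ1 = 4.
For Mᵀz: Σx·z = -104, Σz = -14.
MᵀM·[m, b]ᵀ = Mᵀz becomes [[63, 11]; [11, 4]]·[m, b]ᵀ = [-104, -14]ᵀ.
Determinant 63·4 − 11² = 131.
m = ((-104)·4 − 11·(-14))/131 = -2; b = (63·(-14) − 11·(-104))/131 = 2.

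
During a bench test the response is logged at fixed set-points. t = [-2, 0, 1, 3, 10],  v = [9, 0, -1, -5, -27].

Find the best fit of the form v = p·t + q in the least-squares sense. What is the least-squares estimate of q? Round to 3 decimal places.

Forming XᵀX = [[114, 12]; [12, 5]] and Xᵀv = [-304, -24]ᵀ gives XᵀX·[p, q]ᵀ = Xᵀv.
Δ = 114·5 − 12² = 426.
p = ((-304)·5 − 12·(-24))/426 = -616/213; q = (114·(-24) − 12·(-304))/426 = 152/71.

q = 2.141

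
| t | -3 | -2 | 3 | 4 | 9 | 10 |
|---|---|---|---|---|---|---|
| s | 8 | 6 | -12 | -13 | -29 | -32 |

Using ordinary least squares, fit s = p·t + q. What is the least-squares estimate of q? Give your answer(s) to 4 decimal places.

q = -1.1031

With design matrix X, XᵀX = [[219, 21]; [21, 6]] and Xᵀs = [-705, -72]ᵀ.
det = 219·6 − 21² = 873.
p = ((-705)·6 − 21·(-72))/873 = -302/97; q = (219·(-72) − 21·(-705))/873 = -107/97.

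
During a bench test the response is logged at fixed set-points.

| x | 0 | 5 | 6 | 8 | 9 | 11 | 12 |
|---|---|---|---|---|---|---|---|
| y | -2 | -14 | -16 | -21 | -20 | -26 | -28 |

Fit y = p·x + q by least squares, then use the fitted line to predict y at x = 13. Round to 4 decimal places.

From the data, Σx·x = 471, Σx = 51, Σ1 = 7.
And Σx·y = -1136, Σy = -127.
So MᵀM·[p, q]ᵀ = Mᵀy: [[471, 51]; [51, 7]]·[p, q]ᵀ = [-1136, -127]ᵀ.
det = 471·7 − 51² = 696.
p = ((-1136)·7 − 51·(-127))/696 = -1475/696; q = (471·(-127) − 51·(-1136))/696 = -627/232.
At x = 13: ŷ = (-1475/696)·(13) + (-627/232)·(1) = -2632/87.

ŷ = -30.2529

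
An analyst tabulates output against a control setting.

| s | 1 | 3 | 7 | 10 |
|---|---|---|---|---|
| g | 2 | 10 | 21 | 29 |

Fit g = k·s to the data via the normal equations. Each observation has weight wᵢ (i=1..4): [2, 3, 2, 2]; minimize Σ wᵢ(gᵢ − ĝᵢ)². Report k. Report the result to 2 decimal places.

k = 2.96

Sums needed: Σwᵢ·s·s = 327.
Moment sums: Σwᵢ·s·g = 968.
So AᵀWA·[k]ᵀ = AᵀWg: [[327]]·[k]ᵀ = [968]ᵀ.
k = 968/327 = 2.96024.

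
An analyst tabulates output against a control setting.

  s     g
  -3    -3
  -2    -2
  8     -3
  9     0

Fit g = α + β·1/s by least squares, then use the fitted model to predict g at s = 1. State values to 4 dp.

Forming MᵀM = [[4, -43/72]; [-43/72, 2017/5184]] and Mᵀg = [-8, 13/8]ᵀ gives MᵀM·[α, β]ᵀ = Mᵀg.
Determinant 4·(2017/5184) − (-43/72)² = 691/576.
α = ((-8)·(2017/5184) − (-43/72)·(13/8))/(691/576) = -11105/6219; β = (4·(13/8) − (-43/72)·(-8))/(691/576) = 992/691.
At s = 1: ĝ = (-11105/6219)·(1) + (992/691)·(1) = -2177/6219.

ĝ = -0.3501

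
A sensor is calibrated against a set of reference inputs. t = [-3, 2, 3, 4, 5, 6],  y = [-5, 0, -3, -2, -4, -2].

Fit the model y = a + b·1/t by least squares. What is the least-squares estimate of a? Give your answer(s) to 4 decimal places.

The normal equations are: 6·a + (67/60)·b = -16;  (67/60)·a + (241/400)·b = -29/30.
Eliminating b: (241/400)·(row 1) − (67/60)·(row 2) gives (341/144)·a = (241/400)·(-16) − (67/60)·(-29/30) = -15409/1800, so a = -30818/8525.
Then b = ((-29/30) − (67/60)·(-30818/8525))/(241/400) = 8688/1705.

a = -3.6150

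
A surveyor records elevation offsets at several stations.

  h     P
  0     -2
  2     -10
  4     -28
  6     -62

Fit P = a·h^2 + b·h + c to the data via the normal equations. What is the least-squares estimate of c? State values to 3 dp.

c = -2.300

The normal equations are: 1568·a + 288·b + 56·c = -2720;  288·a + 56·b + 12·c = -504;  56·a + 12·b + 4·c = -102.
(Σh^2·h^2 = 1568, Σh^2·h = 288, Σh^2 = 56, Σh·h = 56, Σh = 12, Σ1 = 4, Σh^2·P = -2720, Σh·P = -504, ΣP = -102.)
Solving the 3×3 system (Gaussian elimination) gives a = -13/8, b = -3/20, c = -23/10.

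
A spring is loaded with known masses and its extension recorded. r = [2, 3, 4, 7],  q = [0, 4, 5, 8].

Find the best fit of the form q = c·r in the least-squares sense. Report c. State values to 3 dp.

MᵀM·[c]ᵀ = Mᵀq reads: 78·c = 88.
(Σr·r = 78, Σr·q = 88.)
c = 88/78 = 1.12821.

c = 1.128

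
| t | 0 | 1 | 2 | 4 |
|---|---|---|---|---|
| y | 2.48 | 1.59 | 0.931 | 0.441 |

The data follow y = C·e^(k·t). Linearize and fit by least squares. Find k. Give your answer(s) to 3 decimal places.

k = -0.434

Let Y = ln y. Fitting Y = k·t + ln C by least squares:
Sums: Σt = 7.0000, Σ(t)² = 21.0000, Σln y = 0.4818, Σt·ln y = -2.9541.
Normal system: [[21.0000, 7.0000]; [7.0000, 4]]·[k, ln C]ᵀ = [-2.9541, 0.4818]ᵀ.
Slope k = (n·Σt·ln y − Σt·Σln y)/(n·Σ(t)² − (Σt)²) = (4·-2.9541 − 7.0000·0.4818)/35.0000 = -0.43397; ln C = (Σln y − k·Σt)/n = 0.87989.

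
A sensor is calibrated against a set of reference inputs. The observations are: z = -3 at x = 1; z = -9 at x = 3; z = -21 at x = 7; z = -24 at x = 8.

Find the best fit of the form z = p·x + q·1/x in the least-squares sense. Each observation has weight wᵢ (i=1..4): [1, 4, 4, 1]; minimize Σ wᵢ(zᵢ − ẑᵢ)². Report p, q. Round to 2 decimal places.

p = -3.00, q = 0.00

The normal system AᵀWA·[p, q]ᵀ = AᵀWz is [[297, 10]; [10, 43513/28224]]·[p, q]ᵀ = [-891, -30]ᵀ.
Eliminating q: (43513/28224)·(row 1) − 10·(row 2) gives (1122329/3136)·p = (43513/28224)·(-891) − 10·(-30) = -3366987/3136, so p = -3.
Then q = ((-30) − 10·(-3))/(43513/28224) = 0.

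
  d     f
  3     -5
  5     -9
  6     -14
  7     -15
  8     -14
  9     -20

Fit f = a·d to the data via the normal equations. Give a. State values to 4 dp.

a = -2.0492

Setting ∂/∂a … = 0 gives: 264·a = -541.
(Σd·d = 264, Σd·f = -541.)
Hence a = -541 / 264 ≈ -2.04924.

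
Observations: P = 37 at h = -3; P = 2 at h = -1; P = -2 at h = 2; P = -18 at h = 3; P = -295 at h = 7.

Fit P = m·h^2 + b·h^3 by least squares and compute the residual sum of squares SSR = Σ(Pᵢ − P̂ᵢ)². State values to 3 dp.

The normal equations are: 2580·m + 16838·b = -14290;  16838·m + 119172·b = -102688.
(Σh^2·h^2 = 2580, Σh^2·h^3 = 16838, Σh^3·h^3 = 119172, Σh^2·P = -14290, Σh^3·P = -102688.)
Eliminating b: 119172·(row 1) − 16838·(row 2) gives 23945516·m = 119172·(-14290) − 16838·(-102688) = 26092664, so m = 6523166/5986379.
Then b = ((-102688) − 16838·(6523166/5986379))/119172 = -6080005/5986379.
Residuals: -1372606/5986379, -90059/855197, 10574618/5986379, -2303181/5986379, -3576/122171; SSR = 19951854/5986379.

SSR = 3.333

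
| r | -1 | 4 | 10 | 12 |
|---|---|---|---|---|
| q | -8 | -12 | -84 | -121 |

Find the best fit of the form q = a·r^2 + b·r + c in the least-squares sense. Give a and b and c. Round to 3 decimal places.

Entries of XᵀX: Σr^2·r^2 = 30993, Σr^2·r = 2791, Σr^2 = 261, Σr·r = 261, Σr = 25, Σ1 = 4.
And Σr^2·q = -26024, Σr·q = -2332, Σq = -225.
Normal equations: [[30993, 2791, 261]; [2791, 261, 25]; [261, 25, 4]]·[a, b, c]ᵀ = [-26024, -2332, -225]ᵀ.
Row-reducing yields a = -229029/235156, b = 457477/235156, c = -571307/117578.

a = -0.974, b = 1.945, c = -4.859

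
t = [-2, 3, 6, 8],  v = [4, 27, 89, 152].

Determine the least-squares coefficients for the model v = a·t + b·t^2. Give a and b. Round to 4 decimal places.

Forming MᵀM = [[113, 747]; [747, 5489]] and Mᵀv = [1823, 13191]ᵀ gives MᵀM·[a, b]ᵀ = Mᵀv.
Δ = 113·5489 − 747² = 62248.
a = (1823·5489 − 747·13191)/62248 = 76385/31124; b = (113·13191 − 747·1823)/62248 = 64401/31124.

a = 2.4542, b = 2.0692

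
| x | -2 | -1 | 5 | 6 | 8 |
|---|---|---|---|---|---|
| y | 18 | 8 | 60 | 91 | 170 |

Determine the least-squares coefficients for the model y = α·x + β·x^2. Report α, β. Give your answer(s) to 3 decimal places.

The normal system AᵀA·[α, β]ᵀ = Aᵀy is [[130, 844]; [844, 6034]]·[α, β]ᵀ = [2162, 15736]ᵀ.
Eliminating β: 6034·(row 1) − 844·(row 2) gives 72084·α = 6034·2162 − 844·15736 = -235676, so α = -58919/18021.
Then β = (15736 − 844·(-58919/18021))/6034 = 55238/18021.

α = -3.269, β = 3.065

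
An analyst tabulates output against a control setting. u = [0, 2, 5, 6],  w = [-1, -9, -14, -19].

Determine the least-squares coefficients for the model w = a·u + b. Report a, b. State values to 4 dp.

Compute the Gram sums: Σu·u = 65, Σu = 13, Σ1 = 4.
And Σu·w = -202, Σw = -43.
So XᵀX·[a, b]ᵀ = Xᵀw: [[65, 13]; [13, 4]]·[a, b]ᵀ = [-202, -43]ᵀ.
Determinant 65·4 − 13² = 91.
a = ((-202)·4 − 13·(-43))/91 = -249/91; b = (65·(-43) − 13·(-202))/91 = -13/7.

a = -2.7363, b = -1.8571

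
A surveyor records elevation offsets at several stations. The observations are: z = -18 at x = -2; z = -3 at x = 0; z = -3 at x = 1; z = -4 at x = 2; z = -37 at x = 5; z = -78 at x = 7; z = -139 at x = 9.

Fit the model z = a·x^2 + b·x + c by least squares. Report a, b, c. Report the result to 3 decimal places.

MᵀM·[a, b, c]ᵀ = Mᵀz reads: 9620·a + 1198·b + 164·c = -16097;  1198·a + 164·b + 22·c = -1957;  164·a + 22·b + 7·c = -282.
Inverting the 3×3 Gram matrix, [a, b, c]ᵀ = [-197597/95846, 339989/95846, -150173/47923]ᵀ.

a = -2.062, b = 3.547, c = -3.134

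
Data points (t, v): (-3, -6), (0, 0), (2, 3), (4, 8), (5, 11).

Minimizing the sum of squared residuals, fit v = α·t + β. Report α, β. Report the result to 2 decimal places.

Forming XᵀX = [[54, 8]; [8, 5]] and Xᵀv = [111, 16]ᵀ gives XᵀX·[α, β]ᵀ = Xᵀv.
det = 54·5 − 8² = 206.
α = (111·5 − 8·16)/206 = 427/206; β = (54·16 − 8·111)/206 = -12/103.

α = 2.07, β = -0.12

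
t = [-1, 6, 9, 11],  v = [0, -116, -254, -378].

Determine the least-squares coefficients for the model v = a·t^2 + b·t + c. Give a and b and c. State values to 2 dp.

Entries of MᵀM: Σt^2·t^2 = 22499, Σt^2·t = 2275, Σt^2 = 239, Σt·t = 239, Σt = 25, Σ1 = 4.
Right-hand side: Σt^2·v = -70488, Σt·v = -7140, Σv = -748.
Normal equations: [[22499, 2275, 239]; [2275, 239, 25]; [239, 25, 4]]·[a, b, c]ᵀ = [-70488, -7140, -748]ᵀ.
Row-reducing yields a = -4639/1550, b = -95/62, c = 1087/775.

a = -2.99, b = -1.53, c = 1.40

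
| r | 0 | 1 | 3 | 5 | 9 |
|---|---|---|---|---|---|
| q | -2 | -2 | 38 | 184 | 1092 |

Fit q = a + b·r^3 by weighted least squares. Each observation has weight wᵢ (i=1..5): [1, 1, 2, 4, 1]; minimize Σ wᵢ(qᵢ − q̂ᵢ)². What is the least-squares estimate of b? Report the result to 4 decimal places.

MᵀWM·[a, b]ᵀ = MᵀWq reads: 9·a + 1284·b = 1900;  1284·a + 595400·b = 890118.
det = 9·595400 − 1284² = 3709944.
a = (1900·595400 − 1284·890118)/3709944 = -1456439/463743; b = (9·890118 − 1284·1900)/3709944 = 928577/618324.

b = 1.5018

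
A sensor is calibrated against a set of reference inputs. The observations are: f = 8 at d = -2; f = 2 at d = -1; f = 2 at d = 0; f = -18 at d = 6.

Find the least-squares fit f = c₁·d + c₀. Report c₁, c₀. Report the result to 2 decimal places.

Sums needed: Σd·d = 41, Σd = 3, Σ1 = 4.
Moment sums: Σd·f = -126, Σf = -6.
XᵀX·[c₁, c₀]ᵀ = Xᵀf becomes [[41, 3]; [3, 4]]·[c₁, c₀]ᵀ = [-126, -6]ᵀ.
Eliminating c₀: 4·(row 1) − 3·(row 2) gives 155·c₁ = 4·(-126) − 3·(-6) = -486, so c₁ = -486/155.
Then c₀ = ((-6) − 3·(-486/155))/4 = 132/155.

c₁ = -3.14, c₀ = 0.85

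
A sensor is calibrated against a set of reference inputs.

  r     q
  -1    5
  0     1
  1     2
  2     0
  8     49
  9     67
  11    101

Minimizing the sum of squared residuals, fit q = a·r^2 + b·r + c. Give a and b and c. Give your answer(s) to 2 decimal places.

a = 1.02, b = -2.15, c = 1.60

The normal equations are: 25316·a + 2580·b + 272·c = 20791;  2580·a + 272·b + 30·c = 2103;  272·a + 30·b + 7·c = 225.
(Σr^2·r^2 = 25316, Σr^2·r = 2580, Σr^2 = 272, Σr·r = 272, Σr = 30, Σ1 = 7, Σr^2·q = 20791, Σr·q = 2103, Σq = 225.)
Solving the 3×3 system (Gaussian elimination) gives a = 102883/100552, b = -216177/100552, c = 80381/50276.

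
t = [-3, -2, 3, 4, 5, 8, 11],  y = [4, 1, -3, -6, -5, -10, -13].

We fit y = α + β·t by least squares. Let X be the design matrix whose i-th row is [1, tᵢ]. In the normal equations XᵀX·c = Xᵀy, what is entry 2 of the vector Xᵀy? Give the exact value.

Entry 2 ↔ basis t, so (Xᵀy)_{2} = Σᵢ (t)·yᵢ = (-3)·(4) + (-2)·(1) + (3)·(-3) + (4)·(-6) + (5)·(-5) + (8)·(-10) + (11)·(-13) = -295.

-295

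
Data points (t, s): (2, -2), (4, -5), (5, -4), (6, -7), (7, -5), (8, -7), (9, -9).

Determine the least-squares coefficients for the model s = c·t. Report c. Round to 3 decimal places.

c = -0.938

Compute the Gram sums: Σt·t = 275.
For Mᵀs: Σt·s = -258.
MᵀM·[c]ᵀ = Mᵀs becomes [[275]]·[c]ᵀ = [-258]ᵀ.
Hence c = -258 / 275 ≈ -0.938182.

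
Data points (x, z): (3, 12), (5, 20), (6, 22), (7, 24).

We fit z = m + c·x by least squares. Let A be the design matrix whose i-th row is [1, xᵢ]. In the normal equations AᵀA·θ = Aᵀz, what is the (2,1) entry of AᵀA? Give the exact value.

Row 2 ↔ basis x, column 1 ↔ basis 1, so (AᵀA)_{2,1} = Σᵢ x = (3)·(1) + (5)·(1) + (6)·(1) + (7)·(1) = 21.

21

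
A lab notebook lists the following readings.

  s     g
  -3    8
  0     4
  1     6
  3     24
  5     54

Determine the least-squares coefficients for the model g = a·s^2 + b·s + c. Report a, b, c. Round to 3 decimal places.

Setting ∂/∂a … = 0 gives: 788·a + 126·b + 44·c = 1644;  126·a + 44·b + 6·c = 324;  44·a + 6·b + 5·c = 96.
Row-reducing yields a = 5886/3913, b = 10494/3913, c = 10740/3913.

a = 1.504, b = 2.682, c = 2.745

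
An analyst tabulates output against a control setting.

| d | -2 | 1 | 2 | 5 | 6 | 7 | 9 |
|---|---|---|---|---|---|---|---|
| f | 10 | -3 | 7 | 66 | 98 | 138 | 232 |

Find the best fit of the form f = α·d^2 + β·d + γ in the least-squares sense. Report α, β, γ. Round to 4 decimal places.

Entries of AᵀA: Σd^2·d^2 = 10916, Σd^2·d = 1414, Σd^2 = 200, Σd·d = 200, Σd = 28, Σ1 = 7.
Moment sums: Σd^2·f = 30797, Σd·f = 3963, Σf = 548.
Inverting the 3×3 Gram matrix, [α, β, γ]ᵀ = [857197/282642, -292727/282642, -11702/2771]ᵀ.

α = 3.0328, β = -1.0357, γ = -4.2230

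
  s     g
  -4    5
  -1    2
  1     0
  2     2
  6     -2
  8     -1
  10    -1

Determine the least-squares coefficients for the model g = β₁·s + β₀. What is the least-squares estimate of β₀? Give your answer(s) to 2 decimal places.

β₀ = 2.02

From the data, Σs·s = 222, Σs = 22, Σ1 = 7.
Right-hand side: Σs·g = -48, Σg = 5.
Normal equations: [[222, 22]; [22, 7]]·[β₁, β₀]ᵀ = [-48, 5]ᵀ.
Determinant 222·7 − 22² = 1070.
β₁ = ((-48)·7 − 22·5)/1070 = -223/535; β₀ = (222·5 − 22·(-48))/1070 = 1083/535.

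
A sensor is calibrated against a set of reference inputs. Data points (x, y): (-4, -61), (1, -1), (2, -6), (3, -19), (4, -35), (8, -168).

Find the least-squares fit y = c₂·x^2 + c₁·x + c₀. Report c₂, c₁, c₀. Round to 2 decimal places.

Sums needed: Σx^2·x^2 = 4706, Σx^2·x = 548, Σx^2 = 110, Σx·x = 110, Σx = 14, Σ1 = 6.
Right-hand side: Σx^2·y = -12484, Σx·y = -1310, Σy = -290.
So MᵀM·[c₂, c₁, c₀]ᵀ = Mᵀy: [[4706, 548, 110]; [548, 110, 14]; [110, 14, 6]]·[c₂, c₁, c₀]ᵀ = [-12484, -1310, -290]ᵀ.
Solving the 3×3 system (Gaussian elimination) gives c₂ = -277322/92325, c₁ = 288629/92325, c₀ = -17202/30775.

c₂ = -3.00, c₁ = 3.13, c₀ = -0.56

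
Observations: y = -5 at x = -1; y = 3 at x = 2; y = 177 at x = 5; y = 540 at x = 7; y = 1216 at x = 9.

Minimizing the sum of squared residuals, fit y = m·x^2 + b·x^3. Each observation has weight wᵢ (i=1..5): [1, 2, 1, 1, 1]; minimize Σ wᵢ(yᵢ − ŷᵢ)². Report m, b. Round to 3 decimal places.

m = -2.925, b = 1.993

Sums needed: Σwᵢ·x^2·x^2 = 9620, Σwᵢ·x^2·x^3 = 79044, Σwᵢ·x^3·x^3 = 664844.
Right-hand side: Σwᵢ·x^2·y = 129400, Σwᵢ·x^3·y = 1093862.
Normal equations: [[9620, 79044]; [79044, 664844]]·[m, b]ᵀ = [129400, 1093862]ᵀ.
det = 9620·664844 − 79044² = 147845344.
m = (129400·664844 − 79044·1093862)/147845344 = -54051791/18480668; b = (9620·1093862 − 79044·129400)/147845344 = 36832355/18480668.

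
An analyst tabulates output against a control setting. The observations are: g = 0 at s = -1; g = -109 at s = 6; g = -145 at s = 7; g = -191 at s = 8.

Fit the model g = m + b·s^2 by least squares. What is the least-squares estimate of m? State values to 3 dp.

m = 2.261

Setting ∂/∂m … = 0 gives: 4·m + 150·b = -445;  150·m + 7794·b = -23253.
det = 4·7794 − 150² = 8676.
m = ((-445)·7794 − 150·(-23253))/8676 = 545/241; b = (4·(-23253) − 150·(-445))/8676 = -1459/482.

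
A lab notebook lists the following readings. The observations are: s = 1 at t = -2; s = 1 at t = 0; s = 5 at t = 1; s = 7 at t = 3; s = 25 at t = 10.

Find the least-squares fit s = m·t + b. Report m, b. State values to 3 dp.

m = 2.117, b = 2.718

Compute the Gram sums: Σt·t = 114, Σt = 12, Σ1 = 5.
For Mᵀs: Σt·s = 274, Σs = 39.
Eliminating b: 5·(row 1) − 12·(row 2) gives 426·m = 5·274 − 12·39 = 902, so m = 451/213.
Then b = (39 − 12·(451/213))/5 = 193/71.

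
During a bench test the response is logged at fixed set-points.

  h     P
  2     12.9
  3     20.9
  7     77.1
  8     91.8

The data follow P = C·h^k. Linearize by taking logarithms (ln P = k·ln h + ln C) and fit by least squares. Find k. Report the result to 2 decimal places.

k = 1.45

Taking logs, ln P = k·ln h + ln C, so regress ln P on ln h.
Sums: Σln h = 5.8171, Σ(ln h)² = 9.7980, Σln P = 14.4617, Σln h·ln P = 22.9655.
Normal system: [[9.7980, 5.8171]; [5.8171, 4]]·[k, ln C]ᵀ = [22.9655, 14.4617]ᵀ.
Solving (det = 5.3534): k = 1.44519, ln C = 1.51371.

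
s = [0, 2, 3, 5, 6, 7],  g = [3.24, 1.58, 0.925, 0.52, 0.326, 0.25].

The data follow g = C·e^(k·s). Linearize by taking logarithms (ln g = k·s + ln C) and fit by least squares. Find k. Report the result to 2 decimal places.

Let Y = ln g. Fitting Y = k·s + ln C by least squares:
Σs = 23.0000, Σ(s)² = 123.0000, Σln g = -1.6060, Σs·ln g = -19.0179.
Equations: 123.0000·k + 23.0000·ln C = -19.0179;  23.0000·k + 6·ln C = -1.6060.
Solving (det = 209.0000): k = -0.36923, ln C = 1.14769.

k = -0.37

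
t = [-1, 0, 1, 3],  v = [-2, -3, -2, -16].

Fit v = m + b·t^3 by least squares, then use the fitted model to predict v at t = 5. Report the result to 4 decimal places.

v̂ = -65.3868

The normal equations are: 4·m + 27·b = -23;  27·m + 731·b = -432.
(Σ1 = 4, Σt^3 = 27, Σt^3·t^3 = 731, Σv = -23, Σt^3·v = -432.)
det = 4·731 − 27² = 2195.
m = ((-23)·731 − 27·(-432))/2195 = -5149/2195; b = (4·(-432) − 27·(-23))/2195 = -1107/2195.
At t = 5: v̂ = (-5149/2195)·(1) + (-1107/2195)·(125) = -143524/2195.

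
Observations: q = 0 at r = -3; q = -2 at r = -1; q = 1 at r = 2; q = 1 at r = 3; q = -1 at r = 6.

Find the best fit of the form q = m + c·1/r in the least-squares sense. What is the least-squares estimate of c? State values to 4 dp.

c = 1.7594

Setting ∂/∂m … = 0 gives: 5·m + (-1/3)·c = -1;  (-1/3)·m + (3/2)·c = 8/3.
Eliminating c: (3/2)·(row 1) − (-1/3)·(row 2) gives (133/18)·m = (3/2)·(-1) − (-1/3)·(8/3) = -11/18, so m = -11/133.
Then c = ((8/3) − (-1/3)·(-11/133))/(3/2) = 234/133.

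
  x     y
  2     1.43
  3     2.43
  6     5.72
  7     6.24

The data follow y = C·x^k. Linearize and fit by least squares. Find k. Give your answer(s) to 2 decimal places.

k = 1.20

Taking logs, ln y = k·ln x + ln C, so regress ln y on ln x.
Σln x = 5.5294, Σ(ln x)² = 8.6844, Σln y = 4.8205, Σln x·ln y = 7.9111.
Normal system: [[8.6844, 5.5294]; [5.5294, 4]]·[k, ln C]ᵀ = [7.9111, 4.8205]ᵀ.
Δ = 8.6844·4 − (5.5294)² = 4.1629; k = (7.9111·4 − 5.5294·4.8205)/4.1629 = 1.19858, ln C = (8.6844·4.8205 − 5.5294·7.9111)/4.1629 = -0.45174.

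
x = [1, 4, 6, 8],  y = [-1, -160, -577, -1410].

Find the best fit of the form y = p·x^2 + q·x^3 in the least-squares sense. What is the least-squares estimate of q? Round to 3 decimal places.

Sums needed: Σx^2·x^2 = 5649, Σx^2·x^3 = 41569, Σx^3·x^3 = 312897.
For Aᵀy: Σx^2·y = -113573, Σx^3·y = -856793.
Normal equations: [[5649, 41569]; [41569, 312897]]·[p, q]ᵀ = [-113573, -856793]ᵀ.
Determinant 5649·312897 − 41569² = 39573392.
p = ((-113573)·312897 − 41569·(-856793))/39573392 = 19844309/9893348; q = (5649·(-856793) − 41569·(-113573))/39573392 = -29726905/9893348.

q = -3.005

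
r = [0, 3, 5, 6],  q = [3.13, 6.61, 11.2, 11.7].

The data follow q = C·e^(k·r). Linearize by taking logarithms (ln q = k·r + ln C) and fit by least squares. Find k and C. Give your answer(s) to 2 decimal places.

k = 0.23, C = 3.22

With ln qᵢ as the transformed response and rᵢ as the regressor:
Σr = 14.0000, Σ(r)² = 70.0000, Σln q = 7.9051, Σr·ln q = 32.5029.
Equations: 70.0000·k + 14.0000·ln C = 32.5029;  14.0000·k + 4·ln C = 7.9051.
Δ = 70.0000·4 − (14.0000)² = 84.0000; k = (32.5029·4 − 14.0000·7.9051)/84.0000 = 0.23024, ln C = (70.0000·7.9051 − 14.0000·32.5029)/84.0000 = 1.17046, so C = exp(1.17046) = 3.22347.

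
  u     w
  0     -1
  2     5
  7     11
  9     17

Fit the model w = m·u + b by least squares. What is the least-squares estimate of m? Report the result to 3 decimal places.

Compute the Gram sums: Σu·u = 134, Σu = 18, Σ1 = 4.
Right-hand side: Σu·w = 240, Σw = 32.
Normal equations: [[134, 18]; [18, 4]]·[m, b]ᵀ = [240, 32]ᵀ.
Eliminating b: 4·(row 1) − 18·(row 2) gives 212·m = 4·240 − 18·32 = 384, so m = 96/53.
Then b = (32 − 18·(96/53))/4 = -8/53.

m = 1.811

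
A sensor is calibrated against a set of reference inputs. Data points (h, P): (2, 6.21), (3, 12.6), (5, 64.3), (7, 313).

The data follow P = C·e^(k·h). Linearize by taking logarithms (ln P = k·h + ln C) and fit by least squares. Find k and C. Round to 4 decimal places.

Let Y = ln P. Fitting Y = k·h + ln C by least squares:
XᵀX = [[87.0000, 17.0000]; [17.0000, 4]], rhs = [72.2946, 14.2696]ᵀ  (here Σh = 17.0000, Σ(h)² = 87.0000, Σln P = 14.2696, Σh·ln P = 72.2946).
Δ = 87.0000·4 − (17.0000)² = 59.0000; k = (72.2946·4 − 17.0000·14.2696)/59.0000 = 0.78975, ln C = (87.0000·14.2696 − 17.0000·72.2946)/59.0000 = 0.21099, so C = exp(0.21099) = 1.23490.

k = 0.7897, C = 1.2349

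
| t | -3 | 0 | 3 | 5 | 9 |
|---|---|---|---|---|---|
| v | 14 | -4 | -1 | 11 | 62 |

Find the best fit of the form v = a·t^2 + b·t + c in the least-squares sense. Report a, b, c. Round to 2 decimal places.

a = 1.09, b = -2.53, c = -3.58

With design matrix M, MᵀM = [[7348, 854, 124]; [854, 124, 14]; [124, 14, 5]] and Mᵀv = [5414, 568, 82]ᵀ.
Inverting the 3×3 Gram matrix, [a, b, c]ᵀ = [15994/14651, -5303/2093, -52436/14651]ᵀ.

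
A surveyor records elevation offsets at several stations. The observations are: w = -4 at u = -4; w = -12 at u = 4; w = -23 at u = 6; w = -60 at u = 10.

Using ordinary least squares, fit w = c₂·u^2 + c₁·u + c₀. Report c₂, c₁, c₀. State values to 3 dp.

Compute the Gram sums: Σu^2·u^2 = 11808, Σu^2·u = 1216, Σu^2 = 168, Σu·u = 168, Σu = 16, Σ1 = 4.
For Aᵀw: Σu^2·w = -7084, Σu·w = -770, Σw = -99.
AᵀA·[c₂, c₁, c₀]ᵀ = Aᵀw becomes [[11808, 1216, 168]; [1216, 168, 16]; [168, 16, 4]]·[c₂, c₁, c₀]ᵀ = [-7084, -770, -99]ᵀ.
Row-reducing yields c₂ = -6303/12392, c₁ = -5797/6196, c₀ = 550/1549.

c₂ = -0.509, c₁ = -0.936, c₀ = 0.355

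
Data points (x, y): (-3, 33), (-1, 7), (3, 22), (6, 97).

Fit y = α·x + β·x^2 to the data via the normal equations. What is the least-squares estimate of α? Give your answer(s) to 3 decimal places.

α = -1.997

Entries of AᵀA: Σx·x = 55, Σx·x^2 = 215, Σx^2·x^2 = 1459.
For Aᵀy: Σx·y = 542, Σx^2·y = 3994.
Normal equations: [[55, 215]; [215, 1459]]·[α, β]ᵀ = [542, 3994]ᵀ.
det = 55·1459 − 215² = 34020.
α = (542·1459 − 215·3994)/34020 = -629/315; β = (55·3994 − 215·542)/34020 = 191/63.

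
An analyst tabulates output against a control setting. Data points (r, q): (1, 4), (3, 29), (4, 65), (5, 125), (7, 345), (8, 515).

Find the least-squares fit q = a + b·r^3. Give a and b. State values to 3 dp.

From the data, Σ1 = 6, Σr^3 = 1072, Σr^3·r^3 = 400244.
And Σq = 1083, Σr^3·q = 402587.
Normal equations: [[6, 1072]; [1072, 400244]]·[a, b]ᵀ = [1083, 402587]ᵀ.
Δ = 6·400244 − 1072² = 1252280.
a = (1083·400244 − 1072·402587)/1252280 = 472747/313070; b = (6·402587 − 1072·1083)/1252280 = 627273/626140.

a = 1.510, b = 1.002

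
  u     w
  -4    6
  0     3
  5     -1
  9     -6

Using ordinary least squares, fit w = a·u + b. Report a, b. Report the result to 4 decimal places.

From the data, Σu·u = 122, Σu = 10, Σ1 = 4.
Moment sums: Σu·w = -83, Σw = 2.
XᵀX·[a, b]ᵀ = Xᵀw becomes [[122, 10]; [10, 4]]·[a, b]ᵀ = [-83, 2]ᵀ.
Eliminating b: 4·(row 1) − 10·(row 2) gives 388·a = 4·(-83) − 10·2 = -352, so a = -88/97.
Then b = (2 − 10·(-88/97))/4 = 537/194.

a = -0.9072, b = 2.7680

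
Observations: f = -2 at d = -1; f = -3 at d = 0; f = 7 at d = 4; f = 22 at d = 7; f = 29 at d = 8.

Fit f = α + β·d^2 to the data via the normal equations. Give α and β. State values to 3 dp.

α = -2.238, β = 0.494

Compute the Gram sums: Σ1 = 5, Σd^2 = 130, Σd^2·d^2 = 6754.
Moment sums: Σf = 53, Σd^2·f = 3044.
Normal equations: [[5, 130]; [130, 6754]]·[α, β]ᵀ = [53, 3044]ᵀ.
det = 5·6754 − 130² = 16870.
α = (53·6754 − 130·3044)/16870 = -2697/1205; β = (5·3044 − 130·53)/16870 = 119/241.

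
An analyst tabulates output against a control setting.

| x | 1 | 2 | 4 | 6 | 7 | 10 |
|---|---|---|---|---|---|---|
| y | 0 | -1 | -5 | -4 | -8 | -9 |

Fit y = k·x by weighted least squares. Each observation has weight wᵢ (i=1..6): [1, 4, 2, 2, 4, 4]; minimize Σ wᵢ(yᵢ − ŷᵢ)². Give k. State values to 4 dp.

Forming AᵀWA = [[717]] and AᵀWy = [-680]ᵀ gives AᵀWA·[k]ᵀ = AᵀWy.
k = (-680)/717 = -0.948396.

k = -0.9484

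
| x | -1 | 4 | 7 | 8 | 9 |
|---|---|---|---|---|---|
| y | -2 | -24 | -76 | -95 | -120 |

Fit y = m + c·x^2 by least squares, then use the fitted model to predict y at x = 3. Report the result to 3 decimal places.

The normal equations are: 5·m + 211·c = -317;  211·m + 13315·c = -19910.
det = 5·13315 − 211² = 22054.
m = ((-317)·13315 − 211·(-19910))/22054 = -19845/22054; c = (5·(-19910) − 211·(-317))/22054 = -32663/22054.
At x = 3: ŷ = (-19845/22054)·(1) + (-32663/22054)·(9) = -156906/11027.

ŷ = -14.229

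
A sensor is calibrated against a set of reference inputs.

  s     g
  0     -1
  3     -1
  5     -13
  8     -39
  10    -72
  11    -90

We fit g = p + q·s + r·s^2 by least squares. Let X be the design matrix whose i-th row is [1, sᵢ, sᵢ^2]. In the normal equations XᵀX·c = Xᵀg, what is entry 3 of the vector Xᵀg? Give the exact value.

Entry 3 ↔ basis s^2, so (Xᵀg)_{3} = Σᵢ (s^2)·gᵢ = (0)·(-1) + (9)·(-1) + (25)·(-13) + (64)·(-39) + (100)·(-72) + (121)·(-90) = -20920.

-20920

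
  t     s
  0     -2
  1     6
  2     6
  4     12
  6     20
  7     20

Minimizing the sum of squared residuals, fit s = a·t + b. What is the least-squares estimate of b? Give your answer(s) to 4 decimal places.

b = 0.2203

With design matrix X, XᵀX = [[106, 20]; [20, 6]] and Xᵀs = [326, 62]ᵀ.
Determinant 106·6 − 20² = 236.
a = (326·6 − 20·62)/236 = 179/59; b = (106·62 − 20·326)/236 = 13/59.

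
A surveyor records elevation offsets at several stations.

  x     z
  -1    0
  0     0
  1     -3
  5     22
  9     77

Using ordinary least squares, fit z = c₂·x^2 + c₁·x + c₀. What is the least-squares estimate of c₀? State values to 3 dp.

The normal system AᵀA·[c₂, c₁, c₀]ᵀ = Aᵀz is [[7188, 854, 108]; [854, 108, 14]; [108, 14, 5]]·[c₂, c₁, c₀]ᵀ = [6784, 800, 96]ᵀ.
Row-reducing yields c₂ = 38832/37219, c₁ = -3424/5317, c₀ = -57056/37219.

c₀ = -1.533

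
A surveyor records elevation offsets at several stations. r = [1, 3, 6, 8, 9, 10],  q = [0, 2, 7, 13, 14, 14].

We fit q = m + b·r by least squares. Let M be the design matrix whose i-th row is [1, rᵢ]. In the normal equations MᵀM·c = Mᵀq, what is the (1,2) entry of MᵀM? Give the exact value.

Row 1 ↔ basis 1, column 2 ↔ basis r, so (MᵀM)_{1,2} = Σᵢ r = (1)·(1) + (1)·(3) + (1)·(6) + (1)·(8) + (1)·(9) + (1)·(10) = 37.

37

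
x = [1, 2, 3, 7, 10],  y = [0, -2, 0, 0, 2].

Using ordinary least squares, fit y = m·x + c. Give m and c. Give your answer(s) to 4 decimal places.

m = 0.2797, c = -1.2867

Normal-equation sums: Σx·x = 163, Σx = 23, Σ1 = 5.
Moment sums: Σx·y = 16, Σy = 0.
Normal equations: [[163, 23]; [23, 5]]·[m, c]ᵀ = [16, 0]ᵀ.
det = 163·5 − 23² = 286.
m = (16·5 − 23·0)/286 = 40/143; c = (163·0 − 23·16)/286 = -184/143.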